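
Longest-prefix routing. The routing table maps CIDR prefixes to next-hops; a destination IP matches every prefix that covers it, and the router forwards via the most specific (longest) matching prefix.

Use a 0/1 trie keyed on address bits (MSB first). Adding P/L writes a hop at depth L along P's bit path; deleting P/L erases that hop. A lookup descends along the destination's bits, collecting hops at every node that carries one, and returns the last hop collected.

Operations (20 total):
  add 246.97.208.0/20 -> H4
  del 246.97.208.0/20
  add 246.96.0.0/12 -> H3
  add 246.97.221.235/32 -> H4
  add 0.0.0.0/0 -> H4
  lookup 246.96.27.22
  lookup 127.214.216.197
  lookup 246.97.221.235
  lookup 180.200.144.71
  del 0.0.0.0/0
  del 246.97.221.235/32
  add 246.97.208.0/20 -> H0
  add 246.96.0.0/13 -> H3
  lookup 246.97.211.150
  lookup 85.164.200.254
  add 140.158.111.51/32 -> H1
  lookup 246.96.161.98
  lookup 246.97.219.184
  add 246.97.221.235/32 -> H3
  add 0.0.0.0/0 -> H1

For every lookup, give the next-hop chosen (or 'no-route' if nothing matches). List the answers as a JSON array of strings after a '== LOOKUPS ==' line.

Process each operation:
  add 246.97.208.0/20 -> H4 at depth 20
  - 246.97.208.0/20 clear@20
  add 246.96.0.0/12 -> H3 at depth 12
  add 246.97.221.235/32 -> H4 at depth 32
  add 0.0.0.0/0 -> H4 at depth 0
  lookup 246.96.27.22: bits 111101100110000 walk d0:H4→d1:-→d2:-→d3:-→d4:-→d5:-→d6:-→d7:-→d8:-→d9:-→d10:-→d11:-→d12:H3→d13:-→d14:-→d15:- -> H3
  lookup 127.214.216.197: bits ε walk d0:H4 -> H4
  lookup 246.97.221.235: bits 11110110011000011101110111101011 walk d0:H4→d1:-→d2:-→d3:-→d4:-→d5:-→d6:-→d7:-→d8:-→d9:-→d10:-→d11:-→d12:H3→d13:-→d14:-→d15:-→d16:-→d17:-→d18:-→d19:-→d20:-→d21:-→d22:-→d23:-→d24:-→d25:-→d26:-→d27:-→d28:-→d29:-→d30:-→d31:-→d32:H4 -> H4
  lookup 180.200.144.71: bits 1 walk d0:H4→d1:- -> H4
  - 0.0.0.0/0 clear@0
  - 246.97.221.235/32 clear@32
  add 246.97.208.0/20 -> H0 at depth 20
  add 246.96.0.0/13 -> H3 at depth 13
  lookup 246.97.211.150: bits 11110110011000011101 walk d0:-→d1:-→d2:-→d3:-→d4:-→d5:-→d6:-→d7:-→d8:-→d9:-→d10:-→d11:-→d12:H3→d13:H3→d14:-→d15:-→d16:-→d17:-→d18:-→d19:-→d20:H0 -> H0
  lookup 85.164.200.254: bits ε walk d0:- -> no-route
  add 140.158.111.51/32 -> H1 at depth 32
  lookup 246.96.161.98: bits 111101100110000 walk d0:-→d1:-→d2:-→d3:-→d4:-→d5:-→d6:-→d7:-→d8:-→d9:-→d10:-→d11:-→d12:H3→d13:H3→d14:-→d15:- -> H3
  lookup 246.97.219.184: bits 111101100110000111011 walk d0:-→d1:-→d2:-→d3:-→d4:-→d5:-→d6:-→d7:-→d8:-→d9:-→d10:-→d11:-→d12:H3→d13:H3→d14:-→d15:-→d16:-→d17:-→d18:-→d19:-→d20:H0→d21:- -> H0
  add 246.97.221.235/32 -> H3 at depth 32
  add 0.0.0.0/0 -> H1 at depth 0

== LOOKUPS ==
["H3","H4","H4","H4","H0","no-route","H3","H0"]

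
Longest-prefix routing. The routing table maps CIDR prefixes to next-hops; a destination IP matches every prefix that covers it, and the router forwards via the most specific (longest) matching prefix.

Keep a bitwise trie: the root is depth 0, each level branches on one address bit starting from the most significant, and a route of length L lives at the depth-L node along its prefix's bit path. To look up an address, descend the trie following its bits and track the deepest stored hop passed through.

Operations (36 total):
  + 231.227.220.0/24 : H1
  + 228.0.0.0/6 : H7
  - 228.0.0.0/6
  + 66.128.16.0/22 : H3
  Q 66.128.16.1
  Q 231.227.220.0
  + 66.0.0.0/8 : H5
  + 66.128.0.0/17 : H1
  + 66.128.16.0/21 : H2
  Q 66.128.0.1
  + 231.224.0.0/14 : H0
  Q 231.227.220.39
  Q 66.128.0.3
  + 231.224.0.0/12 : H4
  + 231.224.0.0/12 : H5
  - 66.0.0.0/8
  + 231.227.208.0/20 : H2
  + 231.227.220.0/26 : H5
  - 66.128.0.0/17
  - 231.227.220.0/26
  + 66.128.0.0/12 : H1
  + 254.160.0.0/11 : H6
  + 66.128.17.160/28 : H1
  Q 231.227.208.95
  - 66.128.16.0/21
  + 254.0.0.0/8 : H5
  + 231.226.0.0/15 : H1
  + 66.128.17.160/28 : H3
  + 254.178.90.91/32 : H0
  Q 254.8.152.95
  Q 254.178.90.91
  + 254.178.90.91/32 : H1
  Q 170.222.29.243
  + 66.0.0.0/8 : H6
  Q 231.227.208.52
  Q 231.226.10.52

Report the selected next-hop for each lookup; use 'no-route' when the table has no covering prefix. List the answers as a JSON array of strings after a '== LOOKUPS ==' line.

Apply in order:
  add 231.227.220.0/24 -> H1 at depth 24
  add 228.0.0.0/6 -> H7 at depth 6
  - 228.0.0.0/6 clear@6
  add 66.128.16.0/22 -> H3 at depth 22
  Q 66.128.16.1: descend 0100001010000000000100 ; hops seen [H3] ; pick H3
  Q 231.227.220.0: descend 111001111110001111011100 ; hops seen [H1] ; pick H1
  add 66.0.0.0/8 -> H5 at depth 8
  add 66.128.0.0/17 -> H1 at depth 17
  add 66.128.16.0/21 -> H2 at depth 21
  Q 66.128.0.1: descend 0100001010000000000 ; hops seen [H5,H1] ; pick H1
  add 231.224.0.0/14 -> H0 at depth 14
  Q 231.227.220.39: descend 111001111110001111011100 ; hops seen [H0,H1] ; pick H1
  Q 66.128.0.3: descend 0100001010000000000 ; hops seen [H5,H1] ; pick H1
  add 231.224.0.0/12 -> H4 at depth 12
  add 231.224.0.0/12 -> H5 at depth 12
  - 66.0.0.0/8 clear@8
  add 231.227.208.0/20 -> H2 at depth 20
  add 231.227.220.0/26 -> H5 at depth 26
  - 66.128.0.0/17 clear@17
  - 231.227.220.0/26 clear@26
  add 66.128.0.0/12 -> H1 at depth 12
  add 254.160.0.0/11 -> H6 at depth 11
  add 66.128.17.160/28 -> H1 at depth 28
  Q 231.227.208.95: descend 11100111111000111101 ; hops seen [H5,H0,H2] ; pick H2
  - 66.128.16.0/21 clear@21
  add 254.0.0.0/8 -> H5 at depth 8
  add 231.226.0.0/15 -> H1 at depth 15
  add 66.128.17.160/28 -> H3 at depth 28
  add 254.178.90.91/32 -> H0 at depth 32
  Q 254.8.152.95: descend 11111110 ; hops seen [H5] ; pick H5
  Q 254.178.90.91: descend 11111110101100100101101001011011 ; hops seen [H5,H6,H0] ; pick H0
  add 254.178.90.91/32 -> H1 at depth 32
  Q 170.222.29.243: descend 1 ; hops seen [∅] ; pick no-route
  add 66.0.0.0/8 -> H6 at depth 8
  Q 231.227.208.52: descend 11100111111000111101 ; hops seen [H5,H0,H1,H2] ; pick H2
  Q 231.226.10.52: descend 111001111110001 ; hops seen [H5,H0,H1] ; pick H1

== LOOKUPS ==
["H3","H1","H1","H1","H1","H2","H5","H0","no-route","H2","H1"]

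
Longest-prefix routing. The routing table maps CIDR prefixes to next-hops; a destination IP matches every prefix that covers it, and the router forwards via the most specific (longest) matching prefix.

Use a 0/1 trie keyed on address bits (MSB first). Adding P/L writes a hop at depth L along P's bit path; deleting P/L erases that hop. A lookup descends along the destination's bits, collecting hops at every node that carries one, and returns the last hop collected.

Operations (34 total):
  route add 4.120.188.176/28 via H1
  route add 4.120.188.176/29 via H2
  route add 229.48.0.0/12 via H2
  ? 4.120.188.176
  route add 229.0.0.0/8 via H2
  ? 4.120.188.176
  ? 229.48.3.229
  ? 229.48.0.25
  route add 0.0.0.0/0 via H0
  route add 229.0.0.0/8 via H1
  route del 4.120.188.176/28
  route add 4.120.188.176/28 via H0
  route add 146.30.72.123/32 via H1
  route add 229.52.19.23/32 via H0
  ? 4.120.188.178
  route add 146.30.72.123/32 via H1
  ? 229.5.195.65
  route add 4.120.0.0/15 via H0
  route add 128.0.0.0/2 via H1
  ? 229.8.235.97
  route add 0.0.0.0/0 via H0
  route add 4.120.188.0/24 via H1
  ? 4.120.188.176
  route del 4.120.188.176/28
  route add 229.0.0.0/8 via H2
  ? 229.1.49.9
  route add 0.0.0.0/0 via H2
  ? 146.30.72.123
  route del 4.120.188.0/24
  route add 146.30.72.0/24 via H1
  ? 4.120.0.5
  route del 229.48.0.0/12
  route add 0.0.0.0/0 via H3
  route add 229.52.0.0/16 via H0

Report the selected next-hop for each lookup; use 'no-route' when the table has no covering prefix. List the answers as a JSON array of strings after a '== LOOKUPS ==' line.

Trace:
  + 4.120.188.176/28 (H1) depth=28
  + 4.120.188.176/29 (H2) depth=29
  + 229.48.0.0/12 (H2) depth=12
  ? 4.120.188.176  path d0:-→d1:-→d2:-→d3:-→d4:-→d5:-→d6:-→d7:-→d8:-→d9:-→d10:-→d11:-→d12:-→d13:-→d14:-→d15:-→d16:-→d17:-→d18:-→d19:-→d20:-→d21:-→d22:-→d23:-→d24:-→d25:-→d26:-→d27:-→d28:H1→d29:H2  best=H2
  + 229.0.0.0/8 (H2) depth=8
  ? 4.120.188.176  path d0:-→d1:-→d2:-→d3:-→d4:-→d5:-→d6:-→d7:-→d8:-→d9:-→d10:-→d11:-→d12:-→d13:-→d14:-→d15:-→d16:-→d17:-→d18:-→d19:-→d20:-→d21:-→d22:-→d23:-→d24:-→d25:-→d26:-→d27:-→d28:H1→d29:H2  best=H2
  ? 229.48.3.229  path d0:-→d1:-→d2:-→d3:-→d4:-→d5:-→d6:-→d7:-→d8:H2→d9:-→d10:-→d11:-→d12:H2  best=H2
  ? 229.48.0.25  path d0:-→d1:-→d2:-→d3:-→d4:-→d5:-→d6:-→d7:-→d8:H2→d9:-→d10:-→d11:-→d12:H2  best=H2
  + 0.0.0.0/0 (H0) depth=0
  + 229.0.0.0/8 (H1) depth=8
  del 4.120.188.176/28 (clear depth 28)
  + 4.120.188.176/28 (H0) depth=28
  + 146.30.72.123/32 (H1) depth=32
  + 229.52.19.23/32 (H0) depth=32
  ? 4.120.188.178  path d0:H0→d1:-→d2:-→d3:-→d4:-→d5:-→d6:-→d7:-→d8:-→d9:-→d10:-→d11:-→d12:-→d13:-→d14:-→d15:-→d16:-→d17:-→d18:-→d19:-→d20:-→d21:-→d22:-→d23:-→d24:-→d25:-→d26:-→d27:-→d28:H0→d29:H2  best=H2
  + 146.30.72.123/32 (H1) depth=32
  ? 229.5.195.65  path d0:H0→d1:-→d2:-→d3:-→d4:-→d5:-→d6:-→d7:-→d8:H1→d9:-→d10:-  best=H1
  + 4.120.0.0/15 (H0) depth=15
  + 128.0.0.0/2 (H1) depth=2
  ? 229.8.235.97  path d0:H0→d1:-→d2:-→d3:-→d4:-→d5:-→d6:-→d7:-→d8:H1→d9:-→d10:-  best=H1
  + 0.0.0.0/0 (H0) depth=0
  + 4.120.188.0/24 (H1) depth=24
  ? 4.120.188.176  path d0:H0→d1:-→d2:-→d3:-→d4:-→d5:-→d6:-→d7:-→d8:-→d9:-→d10:-→d11:-→d12:-→d13:-→d14:-→d15:H0→d16:-→d17:-→d18:-→d19:-→d20:-→d21:-→d22:-→d23:-→d24:H1→d25:-→d26:-→d27:-→d28:H0→d29:H2  best=H2
  del 4.120.188.176/28 (clear depth 28)
  + 229.0.0.0/8 (H2) depth=8
  ? 229.1.49.9  path d0:H0→d1:-→d2:-→d3:-→d4:-→d5:-→d6:-→d7:-→d8:H2→d9:-→d10:-  best=H2
  + 0.0.0.0/0 (H2) depth=0
  ? 146.30.72.123  path d0:H2→d1:-→d2:H1→d3:-→d4:-→d5:-→d6:-→d7:-→d8:-→d9:-→d10:-→d11:-→d12:-→d13:-→d14:-→d15:-→d16:-→d17:-→d18:-→d19:-→d20:-→d21:-→d22:-→d23:-→d24:-→d25:-→d26:-→d27:-→d28:-→d29:-→d30:-→d31:-→d32:H1  best=H1
  del 4.120.188.0/24 (clear depth 24)
  + 146.30.72.0/24 (H1) depth=24
  ? 4.120.0.5  path d0:H2→d1:-→d2:-→d3:-→d4:-→d5:-→d6:-→d7:-→d8:-→d9:-→d10:-→d11:-→d12:-→d13:-→d14:-→d15:H0→d16:-  best=H0
  del 229.48.0.0/12 (clear depth 12)
  + 0.0.0.0/0 (H3) depth=0
  + 229.52.0.0/16 (H0) depth=16

== LOOKUPS ==
["H2","H2","H2","H2","H2","H1","H1","H2","H2","H1","H0"]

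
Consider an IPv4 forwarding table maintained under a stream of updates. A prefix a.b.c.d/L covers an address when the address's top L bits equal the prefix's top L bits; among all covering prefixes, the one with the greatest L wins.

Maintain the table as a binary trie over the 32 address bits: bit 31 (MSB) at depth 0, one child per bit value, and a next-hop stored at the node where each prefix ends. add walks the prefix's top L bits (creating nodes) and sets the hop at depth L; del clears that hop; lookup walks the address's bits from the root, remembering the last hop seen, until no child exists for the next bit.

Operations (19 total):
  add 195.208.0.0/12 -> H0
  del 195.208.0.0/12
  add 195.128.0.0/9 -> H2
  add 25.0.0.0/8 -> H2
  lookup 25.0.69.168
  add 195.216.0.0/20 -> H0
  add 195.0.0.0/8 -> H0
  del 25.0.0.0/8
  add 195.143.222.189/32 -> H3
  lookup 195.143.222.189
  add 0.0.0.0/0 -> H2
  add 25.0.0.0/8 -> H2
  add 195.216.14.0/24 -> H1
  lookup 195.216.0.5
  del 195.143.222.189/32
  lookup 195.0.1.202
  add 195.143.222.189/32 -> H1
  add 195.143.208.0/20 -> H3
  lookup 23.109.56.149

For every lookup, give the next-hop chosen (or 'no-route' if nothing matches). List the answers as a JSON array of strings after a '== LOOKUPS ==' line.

Apply in order:
  add 195.208.0.0/12 -> H0 at depth 12
  del 195.208.0.0/12 (clear depth 12)
  add 195.128.0.0/9 -> H2 at depth 9
  add 25.0.0.0/8 -> H2 at depth 8
  ? 25.0.69.168  path d0:-→d1:-→d2:-→d3:-→d4:-→d5:-→d6:-→d7:-→d8:H2  best=H2
  add 195.216.0.0/20 -> H0 at depth 20
  add 195.0.0.0/8 -> H0 at depth 8
  del 25.0.0.0/8 (clear depth 8)
  add 195.143.222.189/32 -> H3 at depth 32
  ? 195.143.222.189  path d0:-→d1:-→d2:-→d3:-→d4:-→d5:-→d6:-→d7:-→d8:H0→d9:H2→d10:-→d11:-→d12:-→d13:-→d14:-→d15:-→d16:-→d17:-→d18:-→d19:-→d20:-→d21:-→d22:-→d23:-→d24:-→d25:-→d26:-→d27:-→d28:-→d29:-→d30:-→d31:-→d32:H3  best=H3
  add 0.0.0.0/0 -> H2 at depth 0
  add 25.0.0.0/8 -> H2 at depth 8
  add 195.216.14.0/24 -> H1 at depth 24
  ? 195.216.0.5  path d0:H2→d1:-→d2:-→d3:-→d4:-→d5:-→d6:-→d7:-→d8:H0→d9:H2→d10:-→d11:-→d12:-→d13:-→d14:-→d15:-→d16:-→d17:-→d18:-→d19:-→d20:H0  best=H0
  del 195.143.222.189/32 (clear depth 32)
  ? 195.0.1.202  path d0:H2→d1:-→d2:-→d3:-→d4:-→d5:-→d6:-→d7:-→d8:H0  best=H0
  add 195.143.222.189/32 -> H1 at depth 32
  add 195.143.208.0/20 -> H3 at depth 20
  ? 23.109.56.149  path d0:H2→d1:-→d2:-→d3:-→d4:-  best=H2

== LOOKUPS ==
["H2","H3","H0","H0","H2"]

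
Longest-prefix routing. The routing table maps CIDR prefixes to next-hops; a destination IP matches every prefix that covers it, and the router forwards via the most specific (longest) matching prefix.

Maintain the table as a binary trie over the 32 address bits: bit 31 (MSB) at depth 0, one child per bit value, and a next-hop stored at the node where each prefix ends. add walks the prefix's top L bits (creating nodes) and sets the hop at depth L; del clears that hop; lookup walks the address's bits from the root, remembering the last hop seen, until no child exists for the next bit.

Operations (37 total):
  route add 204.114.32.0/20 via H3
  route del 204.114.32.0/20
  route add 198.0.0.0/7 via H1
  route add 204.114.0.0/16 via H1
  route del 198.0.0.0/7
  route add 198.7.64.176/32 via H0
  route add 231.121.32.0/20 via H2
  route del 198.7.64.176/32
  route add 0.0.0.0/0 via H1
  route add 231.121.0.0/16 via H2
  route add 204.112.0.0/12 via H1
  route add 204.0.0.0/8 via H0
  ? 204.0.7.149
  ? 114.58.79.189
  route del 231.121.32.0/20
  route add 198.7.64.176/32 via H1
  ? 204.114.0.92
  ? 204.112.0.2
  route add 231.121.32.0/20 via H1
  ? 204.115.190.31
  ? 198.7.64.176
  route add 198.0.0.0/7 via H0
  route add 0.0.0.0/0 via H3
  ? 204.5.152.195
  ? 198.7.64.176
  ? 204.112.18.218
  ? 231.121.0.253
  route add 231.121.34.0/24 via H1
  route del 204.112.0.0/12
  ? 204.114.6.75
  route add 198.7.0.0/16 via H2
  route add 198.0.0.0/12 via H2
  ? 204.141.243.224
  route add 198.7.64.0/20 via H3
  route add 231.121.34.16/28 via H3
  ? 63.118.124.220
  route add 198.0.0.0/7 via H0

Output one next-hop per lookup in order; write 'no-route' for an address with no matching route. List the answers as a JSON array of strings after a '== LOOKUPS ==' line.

Apply in order:
  + 204.114.32.0/20 (H3) depth=20
  - 204.114.32.0/20 clear@20
  + 198.0.0.0/7 (H1) depth=7
  + 204.114.0.0/16 (H1) depth=16
  - 198.0.0.0/7 clear@7
  + 198.7.64.176/32 (H0) depth=32
  + 231.121.32.0/20 (H2) depth=20
  - 198.7.64.176/32 clear@32
  + 0.0.0.0/0 (H1) depth=0
  + 231.121.0.0/16 (H2) depth=16
  + 204.112.0.0/12 (H1) depth=12
  + 204.0.0.0/8 (H0) depth=8
  ? 204.0.7.149  path d0:H1→d1:-→d2:-→d3:-→d4:-→d5:-→d6:-→d7:-→d8:H0→d9:-  best=H0
  ? 114.58.79.189  path d0:H1  best=H1
  - 231.121.32.0/20 clear@20
  + 198.7.64.176/32 (H1) depth=32
  ? 204.114.0.92  path d0:H1→d1:-→d2:-→d3:-→d4:-→d5:-→d6:-→d7:-→d8:H0→d9:-→d10:-→d11:-→d12:H1→d13:-→d14:-→d15:-→d16:H1→d17:-→d18:-  best=H1
  ? 204.112.0.2  path d0:H1→d1:-→d2:-→d3:-→d4:-→d5:-→d6:-→d7:-→d8:H0→d9:-→d10:-→d11:-→d12:H1→d13:-→d14:-  best=H1
  + 231.121.32.0/20 (H1) depth=20
  ? 204.115.190.31  path d0:H1→d1:-→d2:-→d3:-→d4:-→d5:-→d6:-→d7:-→d8:H0→d9:-→d10:-→d11:-→d12:H1→d13:-→d14:-→d15:-  best=H1
  ? 198.7.64.176  path d0:H1→d1:-→d2:-→d3:-→d4:-→d5:-→d6:-→d7:-→d8:-→d9:-→d10:-→d11:-→d12:-→d13:-→d14:-→d15:-→d16:-→d17:-→d18:-→d19:-→d20:-→d21:-→d22:-→d23:-→d24:-→d25:-→d26:-→d27:-→d28:-→d29:-→d30:-→d31:-→d32:H1  best=H1
  + 198.0.0.0/7 (H0) depth=7
  + 0.0.0.0/0 (H3) depth=0
  ? 204.5.152.195  path d0:H3→d1:-→d2:-→d3:-→d4:-→d5:-→d6:-→d7:-→d8:H0→d9:-  best=H0
  ? 198.7.64.176  path d0:H3→d1:-→d2:-→d3:-→d4:-→d5:-→d6:-→d7:H0→d8:-→d9:-→d10:-→d11:-→d12:-→d13:-→d14:-→d15:-→d16:-→d17:-→d18:-→d19:-→d20:-→d21:-→d22:-→d23:-→d24:-→d25:-→d26:-→d27:-→d28:-→d29:-→d30:-→d31:-→d32:H1  best=H1
  ? 204.112.18.218  path d0:H3→d1:-→d2:-→d3:-→d4:-→d5:-→d6:-→d7:-→d8:H0→d9:-→d10:-→d11:-→d12:H1→d13:-→d14:-  best=H1
  ? 231.121.0.253  path d0:H3→d1:-→d2:-→d3:-→d4:-→d5:-→d6:-→d7:-→d8:-→d9:-→d10:-→d11:-→d12:-→d13:-→d14:-→d15:-→d16:H2→d17:-→d18:-  best=H2
  + 231.121.34.0/24 (H1) depth=24
  - 204.112.0.0/12 clear@12
  ? 204.114.6.75  path d0:H3→d1:-→d2:-→d3:-→d4:-→d5:-→d6:-→d7:-→d8:H0→d9:-→d10:-→d11:-→d12:-→d13:-→d14:-→d15:-→d16:H1→d17:-→d18:-  best=H1
  + 198.7.0.0/16 (H2) depth=16
  + 198.0.0.0/12 (H2) depth=12
  ? 204.141.243.224  path d0:H3→d1:-→d2:-→d3:-→d4:-→d5:-→d6:-→d7:-→d8:H0  best=H0
  + 198.7.64.0/20 (H3) depth=20
  + 231.121.34.16/28 (H3) depth=28
  ? 63.118.124.220  path d0:H3  best=H3
  + 198.0.0.0/7 (H0) depth=7

== LOOKUPS ==
["H0","H1","H1","H1","H1","H1","H0","H1","H1","H2","H1","H0","H3"]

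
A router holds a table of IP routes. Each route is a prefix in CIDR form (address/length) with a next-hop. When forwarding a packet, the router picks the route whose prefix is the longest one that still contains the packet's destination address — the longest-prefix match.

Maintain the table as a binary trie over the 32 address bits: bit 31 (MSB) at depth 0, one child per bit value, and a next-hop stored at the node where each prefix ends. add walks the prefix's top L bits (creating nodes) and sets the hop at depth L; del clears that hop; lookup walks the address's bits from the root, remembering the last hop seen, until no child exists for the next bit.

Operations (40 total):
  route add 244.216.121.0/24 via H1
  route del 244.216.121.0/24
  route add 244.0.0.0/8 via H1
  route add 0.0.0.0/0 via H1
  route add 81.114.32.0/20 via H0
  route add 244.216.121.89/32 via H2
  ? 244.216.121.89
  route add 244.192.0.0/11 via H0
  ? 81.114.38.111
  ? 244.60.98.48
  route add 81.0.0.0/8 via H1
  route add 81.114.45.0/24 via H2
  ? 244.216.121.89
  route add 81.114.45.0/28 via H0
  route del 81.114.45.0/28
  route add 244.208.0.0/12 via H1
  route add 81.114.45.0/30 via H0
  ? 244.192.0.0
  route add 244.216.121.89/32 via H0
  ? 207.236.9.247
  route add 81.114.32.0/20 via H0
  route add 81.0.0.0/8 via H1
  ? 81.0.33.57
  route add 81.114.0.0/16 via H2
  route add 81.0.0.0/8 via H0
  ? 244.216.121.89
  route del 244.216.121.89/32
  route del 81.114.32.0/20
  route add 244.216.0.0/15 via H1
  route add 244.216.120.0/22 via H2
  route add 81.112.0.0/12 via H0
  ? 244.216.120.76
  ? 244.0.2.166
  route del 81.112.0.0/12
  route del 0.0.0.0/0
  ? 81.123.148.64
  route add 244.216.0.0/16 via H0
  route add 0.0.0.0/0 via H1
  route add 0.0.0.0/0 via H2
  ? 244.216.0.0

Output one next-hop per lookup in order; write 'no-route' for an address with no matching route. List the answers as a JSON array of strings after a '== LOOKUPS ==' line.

Trace:
  + 244.216.121.0/24 (H1) depth=24
  - 244.216.121.0/24 clear@24
  + 244.0.0.0/8 (H1) depth=8
  + 0.0.0.0/0 (H1) depth=0
  + 81.114.32.0/20 (H0) depth=20
  + 244.216.121.89/32 (H2) depth=32
  Q 244.216.121.89: descend 11110100110110000111100101011001 ; hops seen [H1,H1,H2] ; pick H2
  + 244.192.0.0/11 (H0) depth=11
  Q 81.114.38.111: descend 01010001011100100010 ; hops seen [H1,H0] ; pick H0
  Q 244.60.98.48: descend 11110100 ; hops seen [H1,H1] ; pick H1
  + 81.0.0.0/8 (H1) depth=8
  + 81.114.45.0/24 (H2) depth=24
  Q 244.216.121.89: descend 11110100110110000111100101011001 ; hops seen [H1,H1,H0,H2] ; pick H2
  + 81.114.45.0/28 (H0) depth=28
  - 81.114.45.0/28 clear@28
  + 244.208.0.0/12 (H1) depth=12
  + 81.114.45.0/30 (H0) depth=30
  Q 244.192.0.0: descend 11110100110 ; hops seen [H1,H1,H0] ; pick H0
  + 244.216.121.89/32 (H0) depth=32
  Q 207.236.9.247: descend 11 ; hops seen [H1] ; pick H1
  + 81.114.32.0/20 (H0) depth=20
  + 81.0.0.0/8 (H1) depth=8
  Q 81.0.33.57: descend 010100010 ; hops seen [H1,H1] ; pick H1
  + 81.114.0.0/16 (H2) depth=16
  + 81.0.0.0/8 (H0) depth=8
  Q 244.216.121.89: descend 11110100110110000111100101011001 ; hops seen [H1,H1,H0,H1,H0] ; pick H0
  - 244.216.121.89/32 clear@32
  - 81.114.32.0/20 clear@20
  + 244.216.0.0/15 (H1) depth=15
  + 244.216.120.0/22 (H2) depth=22
  + 81.112.0.0/12 (H0) depth=12
  Q 244.216.120.76: descend 11110100110110000111100 ; hops seen [H1,H1,H0,H1,H1,H2] ; pick H2
  Q 244.0.2.166: descend 11110100 ; hops seen [H1,H1] ; pick H1
  - 81.112.0.0/12 clear@12
  - 0.0.0.0/0 clear@0
  Q 81.123.148.64: descend 010100010111 ; hops seen [H0] ; pick H0
  + 244.216.0.0/16 (H0) depth=16
  + 0.0.0.0/0 (H1) depth=0
  + 0.0.0.0/0 (H2) depth=0
  Q 244.216.0.0: descend 11110100110110000 ; hops seen [H2,H1,H0,H1,H1,H0] ; pick H0

== LOOKUPS ==
["H2","H0","H1","H2","H0","H1","H1","H0","H2","H1","H0","H0"]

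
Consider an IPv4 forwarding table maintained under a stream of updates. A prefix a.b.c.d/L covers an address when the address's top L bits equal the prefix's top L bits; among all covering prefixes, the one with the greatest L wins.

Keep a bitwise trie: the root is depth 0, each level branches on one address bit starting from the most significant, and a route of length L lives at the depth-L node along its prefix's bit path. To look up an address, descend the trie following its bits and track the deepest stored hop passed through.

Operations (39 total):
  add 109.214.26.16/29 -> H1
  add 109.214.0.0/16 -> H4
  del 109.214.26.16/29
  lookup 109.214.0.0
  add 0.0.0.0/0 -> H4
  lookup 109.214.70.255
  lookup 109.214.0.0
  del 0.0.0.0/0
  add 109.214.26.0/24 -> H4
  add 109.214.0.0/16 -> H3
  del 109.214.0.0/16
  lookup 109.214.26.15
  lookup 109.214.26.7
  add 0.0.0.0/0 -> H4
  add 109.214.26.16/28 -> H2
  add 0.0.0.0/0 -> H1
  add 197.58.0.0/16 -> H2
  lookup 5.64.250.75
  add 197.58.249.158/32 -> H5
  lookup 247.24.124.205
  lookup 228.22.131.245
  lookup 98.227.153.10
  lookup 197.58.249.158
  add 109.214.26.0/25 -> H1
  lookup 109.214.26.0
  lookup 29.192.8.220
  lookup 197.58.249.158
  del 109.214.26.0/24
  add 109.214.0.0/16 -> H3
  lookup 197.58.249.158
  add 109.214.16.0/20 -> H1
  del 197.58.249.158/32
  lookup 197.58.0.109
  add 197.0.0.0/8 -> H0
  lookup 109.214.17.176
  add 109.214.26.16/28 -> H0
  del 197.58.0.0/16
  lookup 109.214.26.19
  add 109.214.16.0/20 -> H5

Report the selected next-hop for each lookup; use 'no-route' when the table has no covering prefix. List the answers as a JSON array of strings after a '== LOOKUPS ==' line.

Process each operation:
  add 109.214.26.16/29 -> H1 at depth 29
  add 109.214.0.0/16 -> H4 at depth 16
  - 109.214.26.16/29 clear@29
  Q 109.214.0.0: descend 0110110111010110000 ; hops seen [H4] ; pick H4
  add 0.0.0.0/0 -> H4 at depth 0
  Q 109.214.70.255: descend 01101101110101100 ; hops seen [H4,H4] ; pick H4
  Q 109.214.0.0: descend 0110110111010110000 ; hops seen [H4,H4] ; pick H4
  - 0.0.0.0/0 clear@0
  add 109.214.26.0/24 -> H4 at depth 24
  add 109.214.0.0/16 -> H3 at depth 16
  - 109.214.0.0/16 clear@16
  Q 109.214.26.15: descend 011011011101011000011010000 ; hops seen [H4] ; pick H4
  Q 109.214.26.7: descend 011011011101011000011010000 ; hops seen [H4] ; pick H4
  add 0.0.0.0/0 -> H4 at depth 0
  add 109.214.26.16/28 -> H2 at depth 28
  add 0.0.0.0/0 -> H1 at depth 0
  add 197.58.0.0/16 -> H2 at depth 16
  Q 5.64.250.75: descend 0 ; hops seen [H1] ; pick H1
  add 197.58.249.158/32 -> H5 at depth 32
  Q 247.24.124.205: descend 11 ; hops seen [H1] ; pick H1
  Q 228.22.131.245: descend 11 ; hops seen [H1] ; pick H1
  Q 98.227.153.10: descend 0110 ; hops seen [H1] ; pick H1
  Q 197.58.249.158: descend 11000101001110101111100110011110 ; hops seen [H1,H2,H5] ; pick H5
  add 109.214.26.0/25 -> H1 at depth 25
  Q 109.214.26.0: descend 011011011101011000011010000 ; hops seen [H1,H4,H1] ; pick H1
  Q 29.192.8.220: descend 0 ; hops seen [H1] ; pick H1
  Q 197.58.249.158: descend 11000101001110101111100110011110 ; hops seen [H1,H2,H5] ; pick H5
  - 109.214.26.0/24 clear@24
  add 109.214.0.0/16 -> H3 at depth 16
  Q 197.58.249.158: descend 11000101001110101111100110011110 ; hops seen [H1,H2,H5] ; pick H5
  add 109.214.16.0/20 -> H1 at depth 20
  - 197.58.249.158/32 clear@32
  Q 197.58.0.109: descend 1100010100111010 ; hops seen [H1,H2] ; pick H2
  add 197.0.0.0/8 -> H0 at depth 8
  Q 109.214.17.176: descend 01101101110101100001 ; hops seen [H1,H3,H1] ; pick H1
  add 109.214.26.16/28 -> H0 at depth 28
  - 197.58.0.0/16 clear@16
  Q 109.214.26.19: descend 01101101110101100001101000010 ; hops seen [H1,H3,H1,H1,H0] ; pick H0
  add 109.214.16.0/20 -> H5 at depth 20

== LOOKUPS ==
["H4","H4","H4","H4","H4","H1","H1","H1","H1","H5","H1","H1","H5","H5","H2","H1","H0"]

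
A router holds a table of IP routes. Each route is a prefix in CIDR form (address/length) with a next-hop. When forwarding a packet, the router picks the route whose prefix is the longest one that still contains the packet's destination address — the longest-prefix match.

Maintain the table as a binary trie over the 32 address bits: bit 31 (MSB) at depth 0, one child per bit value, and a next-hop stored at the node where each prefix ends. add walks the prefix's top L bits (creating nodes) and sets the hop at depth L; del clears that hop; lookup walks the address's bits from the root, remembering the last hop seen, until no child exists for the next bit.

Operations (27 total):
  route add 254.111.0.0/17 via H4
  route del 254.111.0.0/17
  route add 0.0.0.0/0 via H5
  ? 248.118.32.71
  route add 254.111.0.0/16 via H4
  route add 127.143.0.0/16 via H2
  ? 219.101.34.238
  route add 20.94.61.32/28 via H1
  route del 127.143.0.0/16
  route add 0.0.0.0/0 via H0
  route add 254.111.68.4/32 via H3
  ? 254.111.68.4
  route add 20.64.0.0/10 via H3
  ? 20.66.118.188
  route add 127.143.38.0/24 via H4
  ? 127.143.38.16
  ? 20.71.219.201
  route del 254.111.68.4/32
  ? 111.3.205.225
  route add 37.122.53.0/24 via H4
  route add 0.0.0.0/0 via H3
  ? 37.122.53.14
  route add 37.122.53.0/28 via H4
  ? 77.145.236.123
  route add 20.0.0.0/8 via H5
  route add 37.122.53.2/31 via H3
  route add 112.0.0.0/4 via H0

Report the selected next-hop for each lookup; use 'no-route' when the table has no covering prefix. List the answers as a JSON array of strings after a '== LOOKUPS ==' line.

Apply in order:
  add 254.111.0.0/17 -> H4 at depth 17
  del 254.111.0.0/17 (clear depth 17)
  add 0.0.0.0/0 -> H5 at depth 0
  lookup 248.118.32.71: bits 11111 walk d0:H5→d1:-→d2:-→d3:-→d4:-→d5:- -> H5
  add 254.111.0.0/16 -> H4 at depth 16
  add 127.143.0.0/16 -> H2 at depth 16
  lookup 219.101.34.238: bits 11 walk d0:H5→d1:-→d2:- -> H5
  add 20.94.61.32/28 -> H1 at depth 28
  del 127.143.0.0/16 (clear depth 16)
  add 0.0.0.0/0 -> H0 at depth 0
  add 254.111.68.4/32 -> H3 at depth 32
  lookup 254.111.68.4: bits 11111110011011110100010000000100 walk d0:H0→d1:-→d2:-→d3:-→d4:-→d5:-→d6:-→d7:-→d8:-→d9:-→d10:-→d11:-→d12:-→d13:-→d14:-→d15:-→d16:H4→d17:-→d18:-→d19:-→d20:-→d21:-→d22:-→d23:-→d24:-→d25:-→d26:-→d27:-→d28:-→d29:-→d30:-→d31:-→d32:H3 -> H3
  add 20.64.0.0/10 -> H3 at depth 10
  lookup 20.66.118.188: bits 00010100010 walk d0:H0→d1:-→d2:-→d3:-→d4:-→d5:-→d6:-→d7:-→d8:-→d9:-→d10:H3→d11:- -> H3
  add 127.143.38.0/24 -> H4 at depth 24
  lookup 127.143.38.16: bits 011111111000111100100110 walk d0:H0→d1:-→d2:-→d3:-→d4:-→d5:-→d6:-→d7:-→d8:-→d9:-→d10:-→d11:-→d12:-→d13:-→d14:-→d15:-→d16:-→d17:-→d18:-→d19:-→d20:-→d21:-→d22:-→d23:-→d24:H4 -> H4
  lookup 20.71.219.201: bits 00010100010 walk d0:H0→d1:-→d2:-→d3:-→d4:-→d5:-→d6:-→d7:-→d8:-→d9:-→d10:H3→d11:- -> H3
  del 254.111.68.4/32 (clear depth 32)
  lookup 111.3.205.225: bits 011 walk d0:H0→d1:-→d2:-→d3:- -> H0
  add 37.122.53.0/24 -> H4 at depth 24
  add 0.0.0.0/0 -> H3 at depth 0
  lookup 37.122.53.14: bits 001001010111101000110101 walk d0:H3→d1:-→d2:-→d3:-→d4:-→d5:-→d6:-→d7:-→d8:-→d9:-→d10:-→d11:-→d12:-→d13:-→d14:-→d15:-→d16:-→d17:-→d18:-→d19:-→d20:-→d21:-→d22:-→d23:-→d24:H4 -> H4
  add 37.122.53.0/28 -> H4 at depth 28
  lookup 77.145.236.123: bits 01 walk d0:H3→d1:-→d2:- -> H3
  add 20.0.0.0/8 -> H5 at depth 8
  add 37.122.53.2/31 -> H3 at depth 31
  add 112.0.0.0/4 -> H0 at depth 4

== LOOKUPS ==
["H5","H5","H3","H3","H4","H3","H0","H4","H3"]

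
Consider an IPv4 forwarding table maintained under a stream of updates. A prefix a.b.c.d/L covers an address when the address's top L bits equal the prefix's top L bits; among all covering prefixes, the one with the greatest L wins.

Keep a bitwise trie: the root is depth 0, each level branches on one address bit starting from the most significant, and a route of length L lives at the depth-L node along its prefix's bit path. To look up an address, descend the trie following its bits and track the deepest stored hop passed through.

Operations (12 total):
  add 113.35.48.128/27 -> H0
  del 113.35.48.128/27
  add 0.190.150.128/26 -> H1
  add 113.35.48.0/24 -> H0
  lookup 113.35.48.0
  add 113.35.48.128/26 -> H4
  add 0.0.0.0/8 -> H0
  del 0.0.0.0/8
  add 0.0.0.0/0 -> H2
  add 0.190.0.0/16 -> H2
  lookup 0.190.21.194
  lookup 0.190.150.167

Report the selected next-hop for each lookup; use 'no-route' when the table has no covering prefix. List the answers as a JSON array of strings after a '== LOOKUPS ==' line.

Trace:
  add 113.35.48.128/27 -> H0 at depth 27
  - 113.35.48.128/27 clear@27
  add 0.190.150.128/26 -> H1 at depth 26
  add 113.35.48.0/24 -> H0 at depth 24
  ? 113.35.48.0  path d0:-→d1:-→d2:-→d3:-→d4:-→d5:-→d6:-→d7:-→d8:-→d9:-→d10:-→d11:-→d12:-→d13:-→d14:-→d15:-→d16:-→d17:-→d18:-→d19:-→d20:-→d21:-→d22:-→d23:-→d24:H0  best=H0
  add 113.35.48.128/26 -> H4 at depth 26
  add 0.0.0.0/8 -> H0 at depth 8
  - 0.0.0.0/8 clear@8
  add 0.0.0.0/0 -> H2 at depth 0
  add 0.190.0.0/16 -> H2 at depth 16
  ? 0.190.21.194  path d0:H2→d1:-→d2:-→d3:-→d4:-→d5:-→d6:-→d7:-→d8:-→d9:-→d10:-→d11:-→d12:-→d13:-→d14:-→d15:-→d16:H2  best=H2
  ? 0.190.150.167  path d0:H2→d1:-→d2:-→d3:-→d4:-→d5:-→d6:-→d7:-→d8:-→d9:-→d10:-→d11:-→d12:-→d13:-→d14:-→d15:-→d16:H2→d17:-→d18:-→d19:-→d20:-→d21:-→d22:-→d23:-→d24:-→d25:-→d26:H1  best=H1

== LOOKUPS ==
["H0","H2","H1"]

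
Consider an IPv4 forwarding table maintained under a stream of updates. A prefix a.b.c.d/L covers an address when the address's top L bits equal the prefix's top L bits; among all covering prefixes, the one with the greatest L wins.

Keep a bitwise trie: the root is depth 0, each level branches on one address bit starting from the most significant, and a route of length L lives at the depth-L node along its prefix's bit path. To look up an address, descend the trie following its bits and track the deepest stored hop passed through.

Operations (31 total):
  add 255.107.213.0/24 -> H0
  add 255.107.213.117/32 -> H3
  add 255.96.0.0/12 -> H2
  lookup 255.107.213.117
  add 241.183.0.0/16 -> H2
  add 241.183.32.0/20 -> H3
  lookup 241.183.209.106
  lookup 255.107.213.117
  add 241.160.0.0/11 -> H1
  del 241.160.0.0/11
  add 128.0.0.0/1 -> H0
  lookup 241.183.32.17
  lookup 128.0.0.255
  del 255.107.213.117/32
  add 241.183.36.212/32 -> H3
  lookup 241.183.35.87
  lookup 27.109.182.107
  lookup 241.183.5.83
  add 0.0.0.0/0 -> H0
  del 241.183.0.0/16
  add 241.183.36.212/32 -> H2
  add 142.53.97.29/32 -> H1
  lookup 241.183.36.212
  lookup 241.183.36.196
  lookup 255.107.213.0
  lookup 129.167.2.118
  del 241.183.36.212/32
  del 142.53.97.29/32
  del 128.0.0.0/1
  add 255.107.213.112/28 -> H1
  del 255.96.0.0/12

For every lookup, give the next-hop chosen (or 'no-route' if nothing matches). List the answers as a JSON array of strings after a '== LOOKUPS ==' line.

Apply in order:
  add 255.107.213.0/24 -> H0 at depth 24
  add 255.107.213.117/32 -> H3 at depth 32
  add 255.96.0.0/12 -> H2 at depth 12
  ? 255.107.213.117  path d0:-→d1:-→d2:-→d3:-→d4:-→d5:-→d6:-→d7:-→d8:-→d9:-→d10:-→d11:-→d12:H2→d13:-→d14:-→d15:-→d16:-→d17:-→d18:-→d19:-→d20:-→d21:-→d22:-→d23:-→d24:H0→d25:-→d26:-→d27:-→d28:-→d29:-→d30:-→d31:-→d32:H3  best=H3
  add 241.183.0.0/16 -> H2 at depth 16
  add 241.183.32.0/20 -> H3 at depth 20
  ? 241.183.209.106  path d0:-→d1:-→d2:-→d3:-→d4:-→d5:-→d6:-→d7:-→d8:-→d9:-→d10:-→d11:-→d12:-→d13:-→d14:-→d15:-→d16:H2  best=H2
  ? 255.107.213.117  path d0:-→d1:-→d2:-→d3:-→d4:-→d5:-→d6:-→d7:-→d8:-→d9:-→d10:-→d11:-→d12:H2→d13:-→d14:-→d15:-→d16:-→d17:-→d18:-→d19:-→d20:-→d21:-→d22:-→d23:-→d24:H0→d25:-→d26:-→d27:-→d28:-→d29:-→d30:-→d31:-→d32:H3  best=H3
  add 241.160.0.0/11 -> H1 at depth 11
  del 241.160.0.0/11 (clear depth 11)
  add 128.0.0.0/1 -> H0 at depth 1
  ? 241.183.32.17  path d0:-→d1:H0→d2:-→d3:-→d4:-→d5:-→d6:-→d7:-→d8:-→d9:-→d10:-→d11:-→d12:-→d13:-→d14:-→d15:-→d16:H2→d17:-→d18:-→d19:-→d20:H3  best=H3
  ? 128.0.0.255  path d0:-→d1:H0  best=H0
  del 255.107.213.117/32 (clear depth 32)
  add 241.183.36.212/32 -> H3 at depth 32
  ? 241.183.35.87  path d0:-→d1:H0→d2:-→d3:-→d4:-→d5:-→d6:-→d7:-→d8:-→d9:-→d10:-→d11:-→d12:-→d13:-→d14:-→d15:-→d16:H2→d17:-→d18:-→d19:-→d20:H3→d21:-  best=H3
  ? 27.109.182.107  path d0:-  best=no-route
  ? 241.183.5.83  path d0:-→d1:H0→d2:-→d3:-→d4:-→d5:-→d6:-→d7:-→d8:-→d9:-→d10:-→d11:-→d12:-→d13:-→d14:-→d15:-→d16:H2→d17:-→d18:-  best=H2
  add 0.0.0.0/0 -> H0 at depth 0
  del 241.183.0.0/16 (clear depth 16)
  add 241.183.36.212/32 -> H2 at depth 32
  add 142.53.97.29/32 -> H1 at depth 32
  ? 241.183.36.212  path d0:H0→d1:H0→d2:-→d3:-→d4:-→d5:-→d6:-→d7:-→d8:-→d9:-→d10:-→d11:-→d12:-→d13:-→d14:-→d15:-→d16:-→d17:-→d18:-→d19:-→d20:H3→d21:-→d22:-→d23:-→d24:-→d25:-→d26:-→d27:-→d28:-→d29:-→d30:-→d31:-→d32:H2  best=H2
  ? 241.183.36.196  path d0:H0→d1:H0→d2:-→d3:-→d4:-→d5:-→d6:-→d7:-→d8:-→d9:-→d10:-→d11:-→d12:-→d13:-→d14:-→d15:-→d16:-→d17:-→d18:-→d19:-→d20:H3→d21:-→d22:-→d23:-→d24:-→d25:-→d26:-→d27:-  best=H3
  ? 255.107.213.0  path d0:H0→d1:H0→d2:-→d3:-→d4:-→d5:-→d6:-→d7:-→d8:-→d9:-→d10:-→d11:-→d12:H2→d13:-→d14:-→d15:-→d16:-→d17:-→d18:-→d19:-→d20:-→d21:-→d22:-→d23:-→d24:H0→d25:-  best=H0
  ? 129.167.2.118  path d0:H0→d1:H0→d2:-→d3:-→d4:-  best=H0
  del 241.183.36.212/32 (clear depth 32)
  del 142.53.97.29/32 (clear depth 32)
  del 128.0.0.0/1 (clear depth 1)
  add 255.107.213.112/28 -> H1 at depth 28
  del 255.96.0.0/12 (clear depth 12)

== LOOKUPS ==
["H3","H2","H3","H3","H0","H3","no-route","H2","H2","H3","H0","H0"]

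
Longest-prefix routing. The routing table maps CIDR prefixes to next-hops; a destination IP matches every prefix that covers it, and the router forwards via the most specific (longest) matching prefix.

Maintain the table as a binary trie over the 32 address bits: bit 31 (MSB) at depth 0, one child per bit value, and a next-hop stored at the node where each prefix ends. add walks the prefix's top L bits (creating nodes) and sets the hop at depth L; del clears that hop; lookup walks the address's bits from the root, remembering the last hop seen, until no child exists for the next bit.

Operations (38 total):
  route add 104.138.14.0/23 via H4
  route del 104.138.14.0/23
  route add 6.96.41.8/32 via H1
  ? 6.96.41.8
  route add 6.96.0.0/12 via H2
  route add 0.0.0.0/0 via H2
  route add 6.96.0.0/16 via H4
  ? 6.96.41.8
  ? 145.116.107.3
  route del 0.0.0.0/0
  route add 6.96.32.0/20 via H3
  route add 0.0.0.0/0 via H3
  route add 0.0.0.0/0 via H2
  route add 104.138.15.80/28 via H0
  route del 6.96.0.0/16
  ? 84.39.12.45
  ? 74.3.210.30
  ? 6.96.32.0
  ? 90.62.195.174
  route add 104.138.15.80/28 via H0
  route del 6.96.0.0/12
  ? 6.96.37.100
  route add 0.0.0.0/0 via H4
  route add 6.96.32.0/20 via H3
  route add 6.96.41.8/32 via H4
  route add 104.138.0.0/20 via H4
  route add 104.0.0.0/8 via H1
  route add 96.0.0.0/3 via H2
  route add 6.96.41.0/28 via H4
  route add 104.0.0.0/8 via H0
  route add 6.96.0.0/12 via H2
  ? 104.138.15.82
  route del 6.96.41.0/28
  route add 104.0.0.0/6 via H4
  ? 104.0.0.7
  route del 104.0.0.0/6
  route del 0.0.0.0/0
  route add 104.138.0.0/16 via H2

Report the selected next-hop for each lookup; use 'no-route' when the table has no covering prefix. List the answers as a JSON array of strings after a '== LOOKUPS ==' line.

Trace:
  + 104.138.14.0/23 (H4) depth=23
  del 104.138.14.0/23 (clear depth 23)
  + 6.96.41.8/32 (H1) depth=32
  Q 6.96.41.8: descend 00000110011000000010100100001000 ; hops seen [H1] ; pick H1
  + 6.96.0.0/12 (H2) depth=12
  + 0.0.0.0/0 (H2) depth=0
  + 6.96.0.0/16 (H4) depth=16
  Q 6.96.41.8: descend 00000110011000000010100100001000 ; hops seen [H2,H2,H4,H1] ; pick H1
  Q 145.116.107.3: descend ε ; hops seen [H2] ; pick H2
  del 0.0.0.0/0 (clear depth 0)
  + 6.96.32.0/20 (H3) depth=20
  + 0.0.0.0/0 (H3) depth=0
  + 0.0.0.0/0 (H2) depth=0
  + 104.138.15.80/28 (H0) depth=28
  del 6.96.0.0/16 (clear depth 16)
  Q 84.39.12.45: descend 01 ; hops seen [H2] ; pick H2
  Q 74.3.210.30: descend 01 ; hops seen [H2] ; pick H2
  Q 6.96.32.0: descend 00000110011000000010 ; hops seen [H2,H2,H3] ; pick H3
  Q 90.62.195.174: descend 01 ; hops seen [H2] ; pick H2
  + 104.138.15.80/28 (H0) depth=28
  del 6.96.0.0/12 (clear depth 12)
  Q 6.96.37.100: descend 00000110011000000010 ; hops seen [H2,H3] ; pick H3
  + 0.0.0.0/0 (H4) depth=0
  + 6.96.32.0/20 (H3) depth=20
  + 6.96.41.8/32 (H4) depth=32
  + 104.138.0.0/20 (H4) depth=20
  + 104.0.0.0/8 (H1) depth=8
  + 96.0.0.0/3 (H2) depth=3
  + 6.96.41.0/28 (H4) depth=28
  + 104.0.0.0/8 (H0) depth=8
  + 6.96.0.0/12 (H2) depth=12
  Q 104.138.15.82: descend 0110100010001010000011110101 ; hops seen [H4,H2,H0,H4,H0] ; pick H0
  del 6.96.41.0/28 (clear depth 28)
  + 104.0.0.0/6 (H4) depth=6
  Q 104.0.0.7: descend 01101000 ; hops seen [H4,H2,H4,H0] ; pick H0
  del 104.0.0.0/6 (clear depth 6)
  del 0.0.0.0/0 (clear depth 0)
  + 104.138.0.0/16 (H2) depth=16

== LOOKUPS ==
["H1","H1","H2","H2","H2","H3","H2","H3","H0","H0"]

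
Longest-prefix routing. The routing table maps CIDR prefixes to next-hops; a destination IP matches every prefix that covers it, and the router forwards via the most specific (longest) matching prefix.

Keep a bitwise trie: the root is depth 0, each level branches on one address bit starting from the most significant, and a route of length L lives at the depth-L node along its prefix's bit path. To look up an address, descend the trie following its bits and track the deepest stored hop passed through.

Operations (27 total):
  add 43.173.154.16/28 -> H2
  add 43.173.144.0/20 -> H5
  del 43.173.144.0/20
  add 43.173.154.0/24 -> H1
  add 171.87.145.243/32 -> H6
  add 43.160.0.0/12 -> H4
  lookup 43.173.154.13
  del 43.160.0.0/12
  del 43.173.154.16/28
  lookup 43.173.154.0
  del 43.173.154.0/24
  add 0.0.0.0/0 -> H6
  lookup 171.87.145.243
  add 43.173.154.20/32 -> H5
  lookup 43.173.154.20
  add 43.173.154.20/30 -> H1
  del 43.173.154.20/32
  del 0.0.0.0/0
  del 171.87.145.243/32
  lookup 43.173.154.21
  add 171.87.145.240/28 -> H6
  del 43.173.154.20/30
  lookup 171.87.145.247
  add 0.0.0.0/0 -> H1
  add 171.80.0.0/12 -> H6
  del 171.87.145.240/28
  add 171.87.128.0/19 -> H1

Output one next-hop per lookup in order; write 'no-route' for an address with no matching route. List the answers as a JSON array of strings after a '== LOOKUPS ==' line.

Apply in order:
  add 43.173.154.16/28 -> H2 at depth 28
  add 43.173.144.0/20 -> H5 at depth 20
  - 43.173.144.0/20 clear@20
  add 43.173.154.0/24 -> H1 at depth 24
  add 171.87.145.243/32 -> H6 at depth 32
  add 43.160.0.0/12 -> H4 at depth 12
  lookup 43.173.154.13: bits 001010111010110110011010000 walk d0:-→d1:-→d2:-→d3:-→d4:-→d5:-→d6:-→d7:-→d8:-→d9:-→d10:-→d11:-→d12:H4→d13:-→d14:-→d15:-→d16:-→d17:-→d18:-→d19:-→d20:-→d21:-→d22:-→d23:-→d24:H1→d25:-→d26:-→d27:- -> H1
  - 43.160.0.0/12 clear@12
  - 43.173.154.16/28 clear@28
  lookup 43.173.154.0: bits 001010111010110110011010000 walk d0:-→d1:-→d2:-→d3:-→d4:-→d5:-→d6:-→d7:-→d8:-→d9:-→d10:-→d11:-→d12:-→d13:-→d14:-→d15:-→d16:-→d17:-→d18:-→d19:-→d20:-→d21:-→d22:-→d23:-→d24:H1→d25:-→d26:-→d27:- -> H1
  - 43.173.154.0/24 clear@24
  add 0.0.0.0/0 -> H6 at depth 0
  lookup 171.87.145.243: bits 10101011010101111001000111110011 walk d0:H6→d1:-→d2:-→d3:-→d4:-→d5:-→d6:-→d7:-→d8:-→d9:-→d10:-→d11:-→d12:-→d13:-→d14:-→d15:-→d16:-→d17:-→d18:-→d19:-→d20:-→d21:-→d22:-→d23:-→d24:-→d25:-→d26:-→d27:-→d28:-→d29:-→d30:-→d31:-→d32:H6 -> H6
  add 43.173.154.20/32 -> H5 at depth 32
  lookup 43.173.154.20: bits 00101011101011011001101000010100 walk d0:H6→d1:-→d2:-→d3:-→d4:-→d5:-→d6:-→d7:-→d8:-→d9:-→d10:-→d11:-→d12:-→d13:-→d14:-→d15:-→d16:-→d17:-→d18:-→d19:-→d20:-→d21:-→d22:-→d23:-→d24:-→d25:-→d26:-→d27:-→d28:-→d29:-→d30:-→d31:-→d32:H5 -> H5
  add 43.173.154.20/30 -> H1 at depth 30
  - 43.173.154.20/32 clear@32
  - 0.0.0.0/0 clear@0
  - 171.87.145.243/32 clear@32
  lookup 43.173.154.21: bits 0010101110101101100110100001010 walk d0:-→d1:-→d2:-→d3:-→d4:-→d5:-→d6:-→d7:-→d8:-→d9:-→d10:-→d11:-→d12:-→d13:-→d14:-→d15:-→d16:-→d17:-→d18:-→d19:-→d20:-→d21:-→d22:-→d23:-→d24:-→d25:-→d26:-→d27:-→d28:-→d29:-→d30:H1→d31:- -> H1
  add 171.87.145.240/28 -> H6 at depth 28
  - 43.173.154.20/30 clear@30
  lookup 171.87.145.247: bits 10101011010101111001000111110 walk d0:-→d1:-→d2:-→d3:-→d4:-→d5:-→d6:-→d7:-→d8:-→d9:-→d10:-→d11:-→d12:-→d13:-→d14:-→d15:-→d16:-→d17:-→d18:-→d19:-→d20:-→d21:-→d22:-→d23:-→d24:-→d25:-→d26:-→d27:-→d28:H6→d29:- -> H6
  add 0.0.0.0/0 -> H1 at depth 0
  add 171.80.0.0/12 -> H6 at depth 12
  - 171.87.145.240/28 clear@28
  add 171.87.128.0/19 -> H1 at depth 19

== LOOKUPS ==
["H1","H1","H6","H5","H1","H6"]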